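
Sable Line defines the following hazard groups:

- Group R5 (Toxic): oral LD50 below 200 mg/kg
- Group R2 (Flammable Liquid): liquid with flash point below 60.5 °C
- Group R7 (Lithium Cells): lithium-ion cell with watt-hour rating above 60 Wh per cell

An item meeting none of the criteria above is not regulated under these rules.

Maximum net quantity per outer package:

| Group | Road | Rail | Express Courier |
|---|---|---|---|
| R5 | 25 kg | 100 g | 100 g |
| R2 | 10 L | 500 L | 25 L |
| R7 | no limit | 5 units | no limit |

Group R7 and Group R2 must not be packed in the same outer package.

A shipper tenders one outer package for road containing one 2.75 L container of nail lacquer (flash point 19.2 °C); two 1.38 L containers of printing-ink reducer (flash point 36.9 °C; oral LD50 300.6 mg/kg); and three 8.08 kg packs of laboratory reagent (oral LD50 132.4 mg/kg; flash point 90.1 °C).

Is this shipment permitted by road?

Flash point 19.2 °C meets the Group R2 criterion (Flammable Liquid), so the nail lacquer is Group R2.
Flash point 36.9 °C meets the Group R2 criterion (Flammable Liquid), so the printing-ink reducer is Group R2.
Oral LD50 132.4 mg/kg meets the Group R5 criterion (Toxic), so the laboratory reagent is Group R5.
Total Group R2: 2.75 L + (two 1.38 L containers = 2.76 L) = 5.51 L.
5.51 L ≤ 10 L (road limit, Group R2) — within limit.
Group R5 quantity: three 8.08 kg packs = 24.24 kg.
24.24 kg ≤ 25 kg (road limit, Group R5) — within limit.
The segregation rule (Group R7 with Group R2) does not apply to Group R2 with Group R5.
Every hazard group is within its road limit and no segregation rule is violated.

Yes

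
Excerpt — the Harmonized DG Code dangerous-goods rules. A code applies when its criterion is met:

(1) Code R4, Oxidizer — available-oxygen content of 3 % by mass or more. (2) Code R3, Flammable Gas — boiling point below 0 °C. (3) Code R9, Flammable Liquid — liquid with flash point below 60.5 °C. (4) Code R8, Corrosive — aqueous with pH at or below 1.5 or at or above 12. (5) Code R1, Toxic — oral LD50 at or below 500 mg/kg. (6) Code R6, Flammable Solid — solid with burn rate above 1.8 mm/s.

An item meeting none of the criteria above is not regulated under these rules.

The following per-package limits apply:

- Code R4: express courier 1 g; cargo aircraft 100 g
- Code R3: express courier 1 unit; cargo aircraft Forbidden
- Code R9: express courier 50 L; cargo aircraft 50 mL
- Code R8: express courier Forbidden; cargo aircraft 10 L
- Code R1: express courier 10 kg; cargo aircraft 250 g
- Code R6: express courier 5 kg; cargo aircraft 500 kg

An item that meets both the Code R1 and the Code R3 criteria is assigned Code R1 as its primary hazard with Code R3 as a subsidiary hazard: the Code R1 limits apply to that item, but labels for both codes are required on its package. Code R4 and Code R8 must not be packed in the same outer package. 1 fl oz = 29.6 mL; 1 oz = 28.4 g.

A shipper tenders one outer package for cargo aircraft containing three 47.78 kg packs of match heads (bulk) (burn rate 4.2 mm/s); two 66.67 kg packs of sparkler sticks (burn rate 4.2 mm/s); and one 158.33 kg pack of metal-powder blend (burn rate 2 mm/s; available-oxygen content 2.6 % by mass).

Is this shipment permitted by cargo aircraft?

Yes

The match heads (bulk) have burn rate 4.2 mm/s, which is > 1.8 mm/s, so they are Code R6 (Flammable Solid).
Burn rate 4.2 mm/s meets the Code R6 criterion (Flammable Solid), so the sparkler sticks are Code R6.
With burn rate 2 mm/s (> 1.8 mm/s), the metal-powder blend falls in Code R6.
Code R6 net quantity: (three 47.78 kg packs = 143.34 kg) + (two 66.67 kg packs = 133.34 kg) + 158.33 kg = 435.01 kg.
435.01 kg is within the cargo aircraft limit of 500 kg for Code R6.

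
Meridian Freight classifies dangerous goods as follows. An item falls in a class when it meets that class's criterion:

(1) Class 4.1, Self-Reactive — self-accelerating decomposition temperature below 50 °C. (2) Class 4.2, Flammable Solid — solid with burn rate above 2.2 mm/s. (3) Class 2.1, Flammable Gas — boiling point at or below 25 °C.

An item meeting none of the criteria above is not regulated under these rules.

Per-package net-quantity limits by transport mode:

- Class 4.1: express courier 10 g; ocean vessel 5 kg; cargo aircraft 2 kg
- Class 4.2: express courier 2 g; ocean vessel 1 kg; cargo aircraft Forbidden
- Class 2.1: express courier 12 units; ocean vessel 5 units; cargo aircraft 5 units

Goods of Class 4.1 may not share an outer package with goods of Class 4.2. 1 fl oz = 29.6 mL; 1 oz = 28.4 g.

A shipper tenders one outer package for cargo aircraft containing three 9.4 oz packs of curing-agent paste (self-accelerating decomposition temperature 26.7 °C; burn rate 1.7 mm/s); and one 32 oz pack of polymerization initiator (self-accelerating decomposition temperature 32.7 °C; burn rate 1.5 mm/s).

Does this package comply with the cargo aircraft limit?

Yes

With self-accelerating decomposition temperature 26.7 °C (< 50 °C), the curing-agent paste falls in Class 4.1.
Self-accelerating decomposition temperature 32.7 °C meets the Class 4.1 criterion (Self-Reactive), so the polymerization initiator is Class 4.1.
Class 4.1 net quantity: (three 9.4 oz packs = 800.88 g) + (one 32 oz pack = 908.8 g) = 1709.68 g.
1709.68 g ≤ 2 kg (cargo aircraft limit, Class 4.1) — within limit.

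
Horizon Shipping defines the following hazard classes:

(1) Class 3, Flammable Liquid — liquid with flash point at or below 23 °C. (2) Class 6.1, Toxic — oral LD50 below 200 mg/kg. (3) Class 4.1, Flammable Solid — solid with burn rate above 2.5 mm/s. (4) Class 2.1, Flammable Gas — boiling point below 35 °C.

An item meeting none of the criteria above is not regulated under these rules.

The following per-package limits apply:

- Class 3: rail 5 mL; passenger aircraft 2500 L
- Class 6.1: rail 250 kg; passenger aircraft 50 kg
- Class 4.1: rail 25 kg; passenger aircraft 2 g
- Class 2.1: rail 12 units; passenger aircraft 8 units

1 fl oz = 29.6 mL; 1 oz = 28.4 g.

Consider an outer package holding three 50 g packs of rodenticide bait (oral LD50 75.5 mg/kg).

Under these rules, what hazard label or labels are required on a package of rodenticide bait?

With oral LD50 75.5 mg/kg (< 200 mg/kg), the rodenticide bait falls in Class 6.1.
Only the Class 6.1 label is required.

Class 6.1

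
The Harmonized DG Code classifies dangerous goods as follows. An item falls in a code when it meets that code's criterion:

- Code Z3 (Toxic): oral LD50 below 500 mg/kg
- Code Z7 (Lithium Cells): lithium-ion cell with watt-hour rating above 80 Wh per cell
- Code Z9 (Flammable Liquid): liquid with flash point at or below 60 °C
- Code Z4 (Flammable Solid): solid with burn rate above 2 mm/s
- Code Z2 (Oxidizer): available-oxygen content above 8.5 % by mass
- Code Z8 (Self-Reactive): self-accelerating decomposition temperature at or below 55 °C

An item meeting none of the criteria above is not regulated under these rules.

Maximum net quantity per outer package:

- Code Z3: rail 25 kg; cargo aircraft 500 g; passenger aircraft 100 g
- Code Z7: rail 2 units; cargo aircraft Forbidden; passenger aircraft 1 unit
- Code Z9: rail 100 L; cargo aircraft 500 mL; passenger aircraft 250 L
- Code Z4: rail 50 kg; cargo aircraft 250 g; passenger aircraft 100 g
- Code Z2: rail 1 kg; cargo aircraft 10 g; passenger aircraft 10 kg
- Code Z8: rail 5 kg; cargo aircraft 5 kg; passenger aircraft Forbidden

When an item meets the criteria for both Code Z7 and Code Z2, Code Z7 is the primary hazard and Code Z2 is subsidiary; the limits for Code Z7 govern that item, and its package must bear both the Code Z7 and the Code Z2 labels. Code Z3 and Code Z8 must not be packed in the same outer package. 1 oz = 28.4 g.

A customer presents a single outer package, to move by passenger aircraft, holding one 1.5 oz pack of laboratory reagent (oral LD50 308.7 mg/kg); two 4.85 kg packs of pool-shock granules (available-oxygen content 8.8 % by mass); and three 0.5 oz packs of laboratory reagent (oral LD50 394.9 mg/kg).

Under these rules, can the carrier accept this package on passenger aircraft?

Yes

The laboratory reagent has oral LD50 308.7 mg/kg, which is < 500 mg/kg, so it is Code Z3 (Toxic).
With available-oxygen content 8.8 % by mass (> 8.5 % by mass), the pool-shock granules fall in Code Z2.
Laboratory reagent: oral LD50 394.9 mg/kg < 500 mg/kg → Code Z3 (Toxic).
Code Z3 net quantity: (one 1.5 oz pack = 42.6 g) + (three 0.5 oz packs = 42.6 g) = 85.2 g.
85.2 g ≤ 100 g (passenger aircraft limit, Code Z3) — within limit.
Code Z2 quantity: two 4.85 kg packs = 9.7 kg.
9.7 kg ≤ 10 kg (passenger aircraft limit, Code Z2) — within limit.
The segregation rule (Code Z3 with Code Z8) does not apply to Code Z3 with Code Z2.
Every hazard code is within its passenger aircraft limit and no segregation rule is violated.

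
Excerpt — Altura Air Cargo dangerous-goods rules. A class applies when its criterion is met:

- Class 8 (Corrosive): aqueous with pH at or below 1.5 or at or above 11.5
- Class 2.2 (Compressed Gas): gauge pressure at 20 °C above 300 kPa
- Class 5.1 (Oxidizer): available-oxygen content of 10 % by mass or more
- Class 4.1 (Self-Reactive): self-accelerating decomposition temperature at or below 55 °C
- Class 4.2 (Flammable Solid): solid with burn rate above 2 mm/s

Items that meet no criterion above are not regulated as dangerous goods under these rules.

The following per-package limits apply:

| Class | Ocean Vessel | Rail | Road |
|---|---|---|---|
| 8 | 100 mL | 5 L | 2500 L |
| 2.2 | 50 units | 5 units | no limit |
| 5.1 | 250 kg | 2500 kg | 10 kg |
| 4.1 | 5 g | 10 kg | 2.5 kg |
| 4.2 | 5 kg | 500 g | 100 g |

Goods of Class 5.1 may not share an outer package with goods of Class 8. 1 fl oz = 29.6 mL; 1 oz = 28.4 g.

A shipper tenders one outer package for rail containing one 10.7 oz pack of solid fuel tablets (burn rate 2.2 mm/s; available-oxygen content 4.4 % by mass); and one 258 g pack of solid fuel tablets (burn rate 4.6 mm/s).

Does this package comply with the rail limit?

No

With burn rate 2.2 mm/s (> 2 mm/s), the solid fuel tablets fall in Class 4.2.
With burn rate 4.6 mm/s (> 2 mm/s), the solid fuel tablets fall in Class 4.2.
Total Class 4.2: (one 10.7 oz pack = 303.88 g) + 258 g = 561.88 g.
That exceeds the Class 4.2 rail limit of 500 g.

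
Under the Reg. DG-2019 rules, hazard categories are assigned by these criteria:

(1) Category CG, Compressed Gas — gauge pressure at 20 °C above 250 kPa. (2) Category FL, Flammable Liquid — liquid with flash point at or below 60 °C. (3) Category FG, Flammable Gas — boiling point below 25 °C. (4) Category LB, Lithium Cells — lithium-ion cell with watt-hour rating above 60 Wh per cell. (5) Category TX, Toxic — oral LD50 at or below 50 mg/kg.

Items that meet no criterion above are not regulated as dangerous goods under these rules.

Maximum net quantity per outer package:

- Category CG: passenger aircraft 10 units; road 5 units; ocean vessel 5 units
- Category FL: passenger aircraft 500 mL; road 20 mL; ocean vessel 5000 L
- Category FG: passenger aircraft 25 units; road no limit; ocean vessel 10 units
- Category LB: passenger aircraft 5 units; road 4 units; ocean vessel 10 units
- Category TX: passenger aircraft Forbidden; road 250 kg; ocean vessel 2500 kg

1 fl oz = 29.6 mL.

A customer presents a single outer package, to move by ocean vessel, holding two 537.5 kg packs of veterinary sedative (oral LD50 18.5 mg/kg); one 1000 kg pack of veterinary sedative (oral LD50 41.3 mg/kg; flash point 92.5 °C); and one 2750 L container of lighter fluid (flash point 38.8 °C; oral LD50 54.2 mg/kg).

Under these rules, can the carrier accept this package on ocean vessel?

Yes

With oral LD50 18.5 mg/kg (≤ 50 mg/kg), the veterinary sedative falls in Category TX.
With oral LD50 41.3 mg/kg (≤ 50 mg/kg), the veterinary sedative falls in Category TX.
Lighter fluid: flash point 38.8 °C ≤ 60 °C → Category FL (Flammable Liquid).
Total Category TX: (two 537.5 kg packs = 1075 kg) + 1000 kg = 2075 kg.
2075 kg is within the ocean vessel limit of 2500 kg for Category TX.
Category FL quantity: 2750 L.
2750 L is within the ocean vessel limit of 5000 L for Category FL.
Every hazard category is within its ocean vessel limit and no segregation rule is violated.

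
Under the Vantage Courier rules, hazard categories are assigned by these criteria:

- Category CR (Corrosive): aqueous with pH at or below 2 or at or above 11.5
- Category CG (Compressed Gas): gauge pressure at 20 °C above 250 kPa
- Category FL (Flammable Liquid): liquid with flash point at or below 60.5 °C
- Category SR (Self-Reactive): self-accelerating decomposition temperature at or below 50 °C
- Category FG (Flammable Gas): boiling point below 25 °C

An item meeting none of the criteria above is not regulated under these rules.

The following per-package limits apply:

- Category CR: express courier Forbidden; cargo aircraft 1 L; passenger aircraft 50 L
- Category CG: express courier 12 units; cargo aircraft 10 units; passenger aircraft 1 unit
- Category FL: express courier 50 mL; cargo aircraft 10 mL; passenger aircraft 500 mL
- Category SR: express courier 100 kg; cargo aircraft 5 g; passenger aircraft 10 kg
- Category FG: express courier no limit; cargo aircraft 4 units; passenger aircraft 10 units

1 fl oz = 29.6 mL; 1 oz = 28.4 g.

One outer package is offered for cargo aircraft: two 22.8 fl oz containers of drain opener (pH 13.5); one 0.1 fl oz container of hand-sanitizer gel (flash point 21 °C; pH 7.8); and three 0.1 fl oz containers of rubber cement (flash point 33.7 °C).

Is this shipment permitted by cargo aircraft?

With pH 13.5 (≥ 11.5), the drain opener falls in Category CR.
Hand-sanitizer gel: flash point 21 °C ≤ 60.5 °C → Category FL (Flammable Liquid).
Flash point 33.7 °C meets the Category FL criterion (Flammable Liquid), so the rubber cement is Category FL.
Total Category FL: (one 0.1 fl oz container = 2.96 mL) + (three 0.1 fl oz containers = 8.88 mL) = 11.84 mL.
11.84 mL > 10 mL (cargo aircraft limit, Category FL) — over the limit.
Category CR quantity: two 22.8 fl oz containers = 1349.76 mL.
1349.76 mL exceeds the cargo aircraft limit of 1 L for Category CR.

No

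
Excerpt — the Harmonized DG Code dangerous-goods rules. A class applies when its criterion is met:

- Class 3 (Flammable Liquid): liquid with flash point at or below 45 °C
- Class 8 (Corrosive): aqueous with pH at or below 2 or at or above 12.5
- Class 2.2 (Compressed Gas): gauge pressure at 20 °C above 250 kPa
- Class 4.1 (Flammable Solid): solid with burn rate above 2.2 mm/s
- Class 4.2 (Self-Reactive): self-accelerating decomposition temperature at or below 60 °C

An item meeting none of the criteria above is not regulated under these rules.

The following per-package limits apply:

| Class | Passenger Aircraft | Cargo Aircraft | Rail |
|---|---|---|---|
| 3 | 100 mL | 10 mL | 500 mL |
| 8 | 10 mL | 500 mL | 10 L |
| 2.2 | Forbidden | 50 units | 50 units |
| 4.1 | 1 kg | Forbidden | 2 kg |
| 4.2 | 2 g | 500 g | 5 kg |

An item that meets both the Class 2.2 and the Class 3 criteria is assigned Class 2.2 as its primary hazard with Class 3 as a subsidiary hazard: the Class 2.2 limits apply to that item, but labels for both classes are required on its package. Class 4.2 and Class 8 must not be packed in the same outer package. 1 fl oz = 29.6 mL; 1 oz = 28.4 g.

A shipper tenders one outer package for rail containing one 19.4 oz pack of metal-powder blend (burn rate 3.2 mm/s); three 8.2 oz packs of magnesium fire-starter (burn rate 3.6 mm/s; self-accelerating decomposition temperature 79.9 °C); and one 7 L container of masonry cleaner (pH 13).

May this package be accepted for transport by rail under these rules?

With burn rate 3.2 mm/s (> 2.2 mm/s), the metal-powder blend falls in Class 4.1.
Magnesium fire-starter: burn rate 3.6 mm/s > 2.2 mm/s → Class 4.1 (Flammable Solid).
The masonry cleaner has pH 13, which is ≥ 12.5, so it is Class 8 (Corrosive).
Total Class 4.1: (one 19.4 oz pack = 550.96 g) + (three 8.2 oz packs = 698.64 g) = 1249.6 g.
That is within the Class 4.1 rail limit of 2 kg.
Class 8 quantity: 7 L.
7 L is within the rail limit of 10 L for Class 8.
The segregation rule (Class 4.2 with Class 8) does not apply to Class 4.1 with Class 8.
Every hazard class is within its rail limit and no segregation rule is violated.

Yes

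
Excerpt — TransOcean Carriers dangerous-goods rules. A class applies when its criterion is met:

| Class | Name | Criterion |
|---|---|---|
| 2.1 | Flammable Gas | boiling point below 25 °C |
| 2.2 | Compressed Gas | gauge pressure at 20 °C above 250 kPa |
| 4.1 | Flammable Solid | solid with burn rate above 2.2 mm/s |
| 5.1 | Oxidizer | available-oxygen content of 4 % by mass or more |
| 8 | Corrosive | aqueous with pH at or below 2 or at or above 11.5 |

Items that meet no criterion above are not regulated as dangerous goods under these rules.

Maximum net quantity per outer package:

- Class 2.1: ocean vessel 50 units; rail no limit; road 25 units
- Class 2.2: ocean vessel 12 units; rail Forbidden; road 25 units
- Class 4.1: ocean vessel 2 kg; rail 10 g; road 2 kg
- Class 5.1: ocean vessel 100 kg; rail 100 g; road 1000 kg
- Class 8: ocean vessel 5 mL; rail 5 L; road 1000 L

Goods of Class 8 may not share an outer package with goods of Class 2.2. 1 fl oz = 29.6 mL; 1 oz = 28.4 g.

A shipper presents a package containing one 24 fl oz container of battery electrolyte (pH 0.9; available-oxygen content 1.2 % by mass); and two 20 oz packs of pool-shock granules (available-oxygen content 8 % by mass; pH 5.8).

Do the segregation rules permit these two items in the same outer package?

pH 0.9 meets the Class 8 criterion (Corrosive), so the battery electrolyte is Class 8.
Pool-shock granules: available-oxygen content 8 % by mass ≥ 4 % by mass → Class 5.1 (Oxidizer).
No segregation rule bars Class 8 with Class 5.1.

Yes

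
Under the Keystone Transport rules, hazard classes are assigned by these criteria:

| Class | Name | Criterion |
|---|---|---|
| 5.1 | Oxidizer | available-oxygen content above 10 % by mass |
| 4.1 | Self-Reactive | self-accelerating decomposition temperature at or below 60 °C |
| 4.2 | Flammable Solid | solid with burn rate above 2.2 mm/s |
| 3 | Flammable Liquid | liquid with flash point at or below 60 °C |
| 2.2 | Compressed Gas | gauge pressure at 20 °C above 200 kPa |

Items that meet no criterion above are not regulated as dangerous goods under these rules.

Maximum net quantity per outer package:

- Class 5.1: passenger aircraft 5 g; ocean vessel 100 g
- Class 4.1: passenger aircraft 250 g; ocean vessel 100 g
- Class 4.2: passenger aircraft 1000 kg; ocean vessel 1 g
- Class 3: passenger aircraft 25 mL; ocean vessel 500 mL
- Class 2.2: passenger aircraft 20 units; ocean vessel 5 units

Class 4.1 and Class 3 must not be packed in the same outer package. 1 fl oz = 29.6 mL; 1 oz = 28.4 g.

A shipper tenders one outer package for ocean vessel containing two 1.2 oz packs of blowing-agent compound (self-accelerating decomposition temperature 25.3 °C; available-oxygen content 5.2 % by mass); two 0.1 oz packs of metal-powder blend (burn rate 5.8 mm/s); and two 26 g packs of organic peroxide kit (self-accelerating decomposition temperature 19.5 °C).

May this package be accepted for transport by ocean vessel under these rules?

With self-accelerating decomposition temperature 25.3 °C (≤ 60 °C), the blowing-agent compound falls in Class 4.1.
Burn rate 5.8 mm/s meets the Class 4.2 criterion (Flammable Solid), so the metal-powder blend is Class 4.2.
Organic peroxide kit: self-accelerating decomposition temperature 19.5 °C ≤ 60 °C → Class 4.1 (Self-Reactive).
Total Class 4.1: (two 1.2 oz packs = 68.16 g) + (two 26 g packs = 52 g) = 120.16 g.
120.16 g > 100 g (ocean vessel limit, Class 4.1) — over the limit.
Class 4.2 quantity: two 0.1 oz packs = 5.68 g.
That exceeds the Class 4.2 ocean vessel limit of 1 g.
The segregation rule (Class 4.1 with Class 3) does not apply to Class 4.1 with Class 4.2.

No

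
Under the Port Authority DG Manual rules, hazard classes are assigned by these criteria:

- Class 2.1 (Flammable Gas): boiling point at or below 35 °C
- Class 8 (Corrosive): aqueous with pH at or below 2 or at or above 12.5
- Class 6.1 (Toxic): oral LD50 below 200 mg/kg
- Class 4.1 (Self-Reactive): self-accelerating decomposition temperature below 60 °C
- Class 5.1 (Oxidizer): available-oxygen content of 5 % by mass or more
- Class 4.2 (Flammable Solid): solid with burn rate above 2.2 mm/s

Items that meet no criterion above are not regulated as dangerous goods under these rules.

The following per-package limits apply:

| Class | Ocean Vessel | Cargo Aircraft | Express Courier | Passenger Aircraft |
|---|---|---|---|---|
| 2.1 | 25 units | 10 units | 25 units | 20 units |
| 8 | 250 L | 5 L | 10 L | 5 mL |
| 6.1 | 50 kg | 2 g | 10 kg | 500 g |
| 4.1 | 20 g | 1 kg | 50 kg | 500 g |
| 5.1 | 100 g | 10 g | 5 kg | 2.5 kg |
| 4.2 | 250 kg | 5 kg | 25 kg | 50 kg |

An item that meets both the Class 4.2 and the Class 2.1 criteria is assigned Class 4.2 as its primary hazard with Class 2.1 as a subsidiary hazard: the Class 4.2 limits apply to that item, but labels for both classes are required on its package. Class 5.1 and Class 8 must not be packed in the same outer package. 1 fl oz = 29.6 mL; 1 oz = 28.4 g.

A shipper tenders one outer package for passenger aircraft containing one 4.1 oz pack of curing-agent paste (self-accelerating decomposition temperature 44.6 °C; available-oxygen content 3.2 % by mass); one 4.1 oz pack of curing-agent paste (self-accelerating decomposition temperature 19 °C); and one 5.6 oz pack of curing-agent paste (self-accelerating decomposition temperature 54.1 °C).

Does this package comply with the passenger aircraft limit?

Curing-agent paste: self-accelerating decomposition temperature 44.6 °C < 60 °C → Class 4.1 (Self-Reactive).
Curing-agent paste: self-accelerating decomposition temperature 19 °C < 60 °C → Class 4.1 (Self-Reactive).
The curing-agent paste has self-accelerating decomposition temperature 54.1 °C, which is < 60 °C, so it is Class 4.1 (Self-Reactive).
Class 4.1 net quantity: (one 4.1 oz pack = 116.44 g) + (one 4.1 oz pack = 116.44 g) + (one 5.6 oz pack = 159.04 g) = 391.92 g.
391.92 g is within the passenger aircraft limit of 500 g for Class 4.1.

Yes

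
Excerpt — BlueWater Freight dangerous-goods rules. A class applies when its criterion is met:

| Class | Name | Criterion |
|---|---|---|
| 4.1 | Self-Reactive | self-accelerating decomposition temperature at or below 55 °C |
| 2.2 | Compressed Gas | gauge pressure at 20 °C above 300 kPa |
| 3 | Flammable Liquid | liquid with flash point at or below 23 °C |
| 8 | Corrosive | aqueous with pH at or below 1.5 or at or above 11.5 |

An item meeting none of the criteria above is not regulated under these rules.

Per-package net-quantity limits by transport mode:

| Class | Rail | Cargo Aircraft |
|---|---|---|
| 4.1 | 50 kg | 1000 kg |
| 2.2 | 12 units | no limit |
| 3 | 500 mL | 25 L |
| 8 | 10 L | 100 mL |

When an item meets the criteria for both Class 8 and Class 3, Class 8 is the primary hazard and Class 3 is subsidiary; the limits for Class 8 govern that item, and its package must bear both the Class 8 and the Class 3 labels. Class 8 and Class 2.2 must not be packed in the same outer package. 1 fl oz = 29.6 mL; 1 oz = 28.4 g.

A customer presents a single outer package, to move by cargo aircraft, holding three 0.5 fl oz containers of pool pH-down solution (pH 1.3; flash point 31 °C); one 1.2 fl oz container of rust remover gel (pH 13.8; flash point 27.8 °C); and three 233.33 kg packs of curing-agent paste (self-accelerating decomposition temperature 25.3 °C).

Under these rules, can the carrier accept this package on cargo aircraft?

Yes

The pool pH-down solution has pH 1.3, which is ≤ 1.5, so it is Class 8 (Corrosive).
With pH 13.8 (≥ 11.5), the rust remover gel falls in Class 8.
With self-accelerating decomposition temperature 25.3 °C (≤ 55 °C), the curing-agent paste falls in Class 4.1.
Class 8 net quantity: (three 0.5 fl oz containers = 44.4 mL) + (one 1.2 fl oz container = 35.52 mL) = 79.92 mL.
That is within the Class 8 cargo aircraft limit of 100 mL.
Class 4.1 quantity: three 233.33 kg packs = 699.99 kg.
699.99 kg ≤ 1000 kg (cargo aircraft limit, Class 4.1) — within limit.
The segregation rule (Class 8 with Class 2.2) does not apply to Class 8 with Class 4.1.
Every hazard class is within its cargo aircraft limit and no segregation rule is violated.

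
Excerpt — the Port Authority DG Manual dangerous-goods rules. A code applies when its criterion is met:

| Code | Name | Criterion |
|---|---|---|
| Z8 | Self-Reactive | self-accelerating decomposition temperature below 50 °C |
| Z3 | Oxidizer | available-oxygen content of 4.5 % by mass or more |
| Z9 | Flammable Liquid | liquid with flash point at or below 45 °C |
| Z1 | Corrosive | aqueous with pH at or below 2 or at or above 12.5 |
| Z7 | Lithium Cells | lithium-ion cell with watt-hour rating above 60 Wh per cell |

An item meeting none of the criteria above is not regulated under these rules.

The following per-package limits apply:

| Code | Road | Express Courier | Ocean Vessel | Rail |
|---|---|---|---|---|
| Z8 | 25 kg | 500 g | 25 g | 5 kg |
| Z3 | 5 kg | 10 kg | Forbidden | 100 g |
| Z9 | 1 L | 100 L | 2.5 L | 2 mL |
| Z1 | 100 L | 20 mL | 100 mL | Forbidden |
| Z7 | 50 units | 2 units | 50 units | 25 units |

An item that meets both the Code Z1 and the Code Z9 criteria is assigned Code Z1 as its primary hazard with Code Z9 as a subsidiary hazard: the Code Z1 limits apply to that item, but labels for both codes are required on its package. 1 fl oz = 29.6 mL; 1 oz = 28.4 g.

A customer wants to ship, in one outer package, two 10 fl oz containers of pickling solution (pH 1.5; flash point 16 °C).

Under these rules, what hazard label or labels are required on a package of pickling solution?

Code Z1 and Z9

pH 1.5 meets the Code Z1 criterion (Corrosive), so the pickling solution is Code Z1.
Flash point 16 °C meets the Code Z9 criterion (Flammable Liquid), so the pickling solution is Code Z9.
By the precedence rule Code Z1 is primary and Code Z9 is subsidiary, and that rule requires both labels on the package.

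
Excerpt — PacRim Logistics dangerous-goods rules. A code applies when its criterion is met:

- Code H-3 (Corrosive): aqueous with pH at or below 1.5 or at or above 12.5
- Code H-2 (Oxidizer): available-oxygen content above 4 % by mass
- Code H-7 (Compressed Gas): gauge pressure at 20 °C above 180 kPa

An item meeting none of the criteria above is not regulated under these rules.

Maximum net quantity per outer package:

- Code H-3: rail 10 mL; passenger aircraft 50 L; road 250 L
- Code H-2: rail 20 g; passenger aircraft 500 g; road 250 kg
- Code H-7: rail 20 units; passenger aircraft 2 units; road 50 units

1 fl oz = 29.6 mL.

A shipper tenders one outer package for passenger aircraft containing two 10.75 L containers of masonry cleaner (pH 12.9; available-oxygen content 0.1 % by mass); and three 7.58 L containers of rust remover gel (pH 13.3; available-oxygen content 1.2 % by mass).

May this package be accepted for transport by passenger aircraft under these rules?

Yes

pH 12.9 meets the Code H-3 criterion (Corrosive), so the masonry cleaner is Code H-3.
The rust remover gel has pH 13.3, which is ≥ 12.5, so it is Code H-3 (Corrosive).
Total Code H-3: (two 10.75 L containers = 21.5 L) + (three 7.58 L containers = 22.74 L) = 44.24 L.
44.24 L ≤ 50 L (passenger aircraft limit, Code H-3) — within limit.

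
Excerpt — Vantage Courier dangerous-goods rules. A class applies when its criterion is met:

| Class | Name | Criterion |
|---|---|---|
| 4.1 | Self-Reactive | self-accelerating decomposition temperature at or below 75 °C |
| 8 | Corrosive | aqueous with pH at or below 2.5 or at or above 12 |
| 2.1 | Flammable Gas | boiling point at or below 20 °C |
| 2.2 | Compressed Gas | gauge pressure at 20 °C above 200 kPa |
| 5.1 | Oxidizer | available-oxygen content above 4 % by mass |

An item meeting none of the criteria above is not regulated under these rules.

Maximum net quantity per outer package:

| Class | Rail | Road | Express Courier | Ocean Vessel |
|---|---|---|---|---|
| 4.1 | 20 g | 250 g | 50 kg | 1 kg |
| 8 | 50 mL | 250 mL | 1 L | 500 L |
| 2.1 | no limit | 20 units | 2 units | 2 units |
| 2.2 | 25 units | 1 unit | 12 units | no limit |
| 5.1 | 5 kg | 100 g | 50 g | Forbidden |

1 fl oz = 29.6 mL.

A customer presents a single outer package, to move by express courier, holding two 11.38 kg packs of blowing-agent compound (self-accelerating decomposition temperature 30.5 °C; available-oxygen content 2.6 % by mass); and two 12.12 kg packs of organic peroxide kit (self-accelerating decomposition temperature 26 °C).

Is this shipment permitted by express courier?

Self-accelerating decomposition temperature 30.5 °C meets the Class 4.1 criterion (Self-Reactive), so the blowing-agent compound is Class 4.1.
Organic peroxide kit: self-accelerating decomposition temperature 26 °C ≤ 75 °C → Class 4.1 (Self-Reactive).
Total Class 4.1: (two 11.38 kg packs = 22.76 kg) + (two 12.12 kg packs = 24.24 kg) = 47 kg.
That is within the Class 4.1 express courier limit of 50 kg.

Yes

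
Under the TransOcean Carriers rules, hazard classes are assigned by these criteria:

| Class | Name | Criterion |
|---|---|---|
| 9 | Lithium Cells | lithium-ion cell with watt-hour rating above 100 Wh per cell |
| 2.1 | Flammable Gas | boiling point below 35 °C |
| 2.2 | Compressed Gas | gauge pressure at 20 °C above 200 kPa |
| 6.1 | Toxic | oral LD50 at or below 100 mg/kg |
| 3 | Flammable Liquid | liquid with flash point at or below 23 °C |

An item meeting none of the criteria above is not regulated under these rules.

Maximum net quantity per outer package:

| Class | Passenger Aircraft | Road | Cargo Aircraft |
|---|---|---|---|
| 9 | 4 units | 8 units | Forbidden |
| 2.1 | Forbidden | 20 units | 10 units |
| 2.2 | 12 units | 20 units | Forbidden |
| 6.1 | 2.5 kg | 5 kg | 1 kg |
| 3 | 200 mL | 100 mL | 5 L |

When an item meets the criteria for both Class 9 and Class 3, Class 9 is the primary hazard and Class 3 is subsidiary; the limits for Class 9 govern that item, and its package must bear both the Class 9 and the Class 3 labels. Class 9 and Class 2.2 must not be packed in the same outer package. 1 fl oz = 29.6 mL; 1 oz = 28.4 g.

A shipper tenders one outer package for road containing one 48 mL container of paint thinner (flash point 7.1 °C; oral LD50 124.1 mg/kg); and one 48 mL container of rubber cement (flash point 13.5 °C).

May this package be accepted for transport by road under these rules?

Yes

The paint thinner has flash point 7.1 °C, which is ≤ 23 °C, so it is Class 3 (Flammable Liquid).
Flash point 13.5 °C meets the Class 3 criterion (Flammable Liquid), so the rubber cement is Class 3.
Total Class 3: 48 mL + 48 mL = 96 mL.
96 mL is within the road limit of 100 mL for Class 3.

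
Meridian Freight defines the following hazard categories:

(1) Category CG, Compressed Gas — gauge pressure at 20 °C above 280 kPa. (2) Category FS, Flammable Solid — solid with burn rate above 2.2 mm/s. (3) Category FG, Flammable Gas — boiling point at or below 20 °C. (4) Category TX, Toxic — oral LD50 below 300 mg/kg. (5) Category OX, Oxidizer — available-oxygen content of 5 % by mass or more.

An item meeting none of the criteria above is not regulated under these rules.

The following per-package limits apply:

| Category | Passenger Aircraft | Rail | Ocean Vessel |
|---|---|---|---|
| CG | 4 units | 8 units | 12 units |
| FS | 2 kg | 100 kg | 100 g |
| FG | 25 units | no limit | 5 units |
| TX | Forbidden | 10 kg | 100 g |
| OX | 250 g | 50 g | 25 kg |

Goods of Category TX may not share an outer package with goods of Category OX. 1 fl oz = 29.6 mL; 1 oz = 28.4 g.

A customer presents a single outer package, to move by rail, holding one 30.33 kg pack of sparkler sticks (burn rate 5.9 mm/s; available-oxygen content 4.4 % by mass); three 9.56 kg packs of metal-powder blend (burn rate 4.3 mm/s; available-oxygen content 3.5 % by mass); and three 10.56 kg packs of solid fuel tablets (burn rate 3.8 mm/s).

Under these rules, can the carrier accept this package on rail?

The sparkler sticks have burn rate 5.9 mm/s, which is > 2.2 mm/s, so they are Category FS (Flammable Solid).
Burn rate 4.3 mm/s meets the Category FS criterion (Flammable Solid), so the metal-powder blend is Category FS.
With burn rate 3.8 mm/s (> 2.2 mm/s), the solid fuel tablets fall in Category FS.
Category FS net quantity: 30.33 kg + (three 9.56 kg packs = 28.68 kg) + (three 10.56 kg packs = 31.68 kg) = 90.69 kg.
90.69 kg is within the rail limit of 100 kg for Category FS.

Yes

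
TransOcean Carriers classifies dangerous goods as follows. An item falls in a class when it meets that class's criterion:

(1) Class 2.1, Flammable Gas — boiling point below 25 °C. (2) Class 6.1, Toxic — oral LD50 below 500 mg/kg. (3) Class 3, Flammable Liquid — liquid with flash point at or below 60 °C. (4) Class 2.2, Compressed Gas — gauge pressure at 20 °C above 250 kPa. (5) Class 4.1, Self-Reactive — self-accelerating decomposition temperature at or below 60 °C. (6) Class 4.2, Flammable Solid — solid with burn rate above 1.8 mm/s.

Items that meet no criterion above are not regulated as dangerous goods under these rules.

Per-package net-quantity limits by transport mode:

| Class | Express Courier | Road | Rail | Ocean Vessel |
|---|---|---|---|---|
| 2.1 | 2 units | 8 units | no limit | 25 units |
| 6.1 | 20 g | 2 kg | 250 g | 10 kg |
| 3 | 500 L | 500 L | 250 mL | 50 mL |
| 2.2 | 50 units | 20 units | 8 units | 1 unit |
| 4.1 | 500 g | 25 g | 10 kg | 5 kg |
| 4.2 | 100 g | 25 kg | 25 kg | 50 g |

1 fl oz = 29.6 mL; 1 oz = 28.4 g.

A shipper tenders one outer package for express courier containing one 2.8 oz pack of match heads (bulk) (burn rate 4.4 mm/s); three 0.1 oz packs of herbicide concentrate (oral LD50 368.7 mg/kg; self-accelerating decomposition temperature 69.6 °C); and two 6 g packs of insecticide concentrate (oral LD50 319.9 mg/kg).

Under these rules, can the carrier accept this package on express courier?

With burn rate 4.4 mm/s (> 1.8 mm/s), the match heads (bulk) fall in Class 4.2.
The herbicide concentrate has oral LD50 368.7 mg/kg, which is < 500 mg/kg, so it is Class 6.1 (Toxic).
Oral LD50 319.9 mg/kg meets the Class 6.1 criterion (Toxic), so the insecticide concentrate is Class 6.1.
Class 6.1 net quantity: (three 0.1 oz packs = 8.52 g) + (two 6 g packs = 12 g) = 20.52 g.
That exceeds the Class 6.1 express courier limit of 20 g.
Class 4.2 quantity: one 2.8 oz pack = 79.52 g.
That is within the Class 4.2 express courier limit of 100 g.

No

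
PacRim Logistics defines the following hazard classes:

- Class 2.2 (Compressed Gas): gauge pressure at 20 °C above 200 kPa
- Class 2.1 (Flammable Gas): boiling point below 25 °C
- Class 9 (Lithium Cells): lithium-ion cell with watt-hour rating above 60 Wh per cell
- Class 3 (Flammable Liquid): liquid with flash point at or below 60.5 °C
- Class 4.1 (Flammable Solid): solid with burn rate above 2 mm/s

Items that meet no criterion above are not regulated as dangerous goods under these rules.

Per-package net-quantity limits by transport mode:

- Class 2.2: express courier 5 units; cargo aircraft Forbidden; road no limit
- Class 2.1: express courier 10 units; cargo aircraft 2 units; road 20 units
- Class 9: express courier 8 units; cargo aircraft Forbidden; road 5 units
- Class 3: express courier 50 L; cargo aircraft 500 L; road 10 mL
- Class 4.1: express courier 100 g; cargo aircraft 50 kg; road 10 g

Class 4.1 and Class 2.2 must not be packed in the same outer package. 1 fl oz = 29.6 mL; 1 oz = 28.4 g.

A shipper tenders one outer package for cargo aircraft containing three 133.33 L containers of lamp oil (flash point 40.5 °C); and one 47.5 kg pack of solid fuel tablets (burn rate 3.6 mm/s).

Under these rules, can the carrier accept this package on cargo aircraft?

The lamp oil has flash point 40.5 °C, which is ≤ 60.5 °C, so it is Class 3 (Flammable Liquid).
The solid fuel tablets have burn rate 3.6 mm/s, which is > 2 mm/s, so they are Class 4.1 (Flammable Solid).
Class 4.1 quantity: 47.5 kg.
That is within the Class 4.1 cargo aircraft limit of 50 kg.
Class 3 quantity: three 133.33 L containers = 399.99 L.
399.99 L is within the cargo aircraft limit of 500 L for Class 3.
The segregation rule (Class 4.1 with Class 2.2) does not apply to Class 4.1 with Class 3.
Every hazard class is within its cargo aircraft limit and no segregation rule is violated.

Yes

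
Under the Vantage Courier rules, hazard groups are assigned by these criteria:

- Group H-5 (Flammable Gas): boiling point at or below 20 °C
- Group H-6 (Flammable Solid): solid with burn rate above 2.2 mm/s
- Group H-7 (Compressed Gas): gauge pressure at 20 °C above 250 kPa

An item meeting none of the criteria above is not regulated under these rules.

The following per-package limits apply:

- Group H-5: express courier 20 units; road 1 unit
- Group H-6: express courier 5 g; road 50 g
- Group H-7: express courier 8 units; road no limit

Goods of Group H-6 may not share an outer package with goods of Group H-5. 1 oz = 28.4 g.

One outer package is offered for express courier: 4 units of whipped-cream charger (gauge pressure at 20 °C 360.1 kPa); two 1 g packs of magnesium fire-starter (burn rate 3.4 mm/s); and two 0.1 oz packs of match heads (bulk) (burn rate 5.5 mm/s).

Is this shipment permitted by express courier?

No

Gauge pressure at 20 °C 360.1 kPa meets the Group H-7 criterion (Compressed Gas), so the whipped-cream charger is Group H-7.
The magnesium fire-starter has burn rate 3.4 mm/s, which is > 2.2 mm/s, so it is Group H-6 (Flammable Solid).
Burn rate 5.5 mm/s meets the Group H-6 criterion (Flammable Solid), so the match heads (bulk) are Group H-6.
Group H-6 net quantity: (two 1 g packs = 2 g) + (two 0.1 oz packs = 5.68 g) = 7.68 g.
7.68 g exceeds the express courier limit of 5 g for Group H-6.
Group H-7 quantity: 4 units.
4 units is within the express courier limit of 8 units for Group H-7.
The segregation rule (Group H-6 with Group H-5) does not apply to Group H-6 with Group H-7.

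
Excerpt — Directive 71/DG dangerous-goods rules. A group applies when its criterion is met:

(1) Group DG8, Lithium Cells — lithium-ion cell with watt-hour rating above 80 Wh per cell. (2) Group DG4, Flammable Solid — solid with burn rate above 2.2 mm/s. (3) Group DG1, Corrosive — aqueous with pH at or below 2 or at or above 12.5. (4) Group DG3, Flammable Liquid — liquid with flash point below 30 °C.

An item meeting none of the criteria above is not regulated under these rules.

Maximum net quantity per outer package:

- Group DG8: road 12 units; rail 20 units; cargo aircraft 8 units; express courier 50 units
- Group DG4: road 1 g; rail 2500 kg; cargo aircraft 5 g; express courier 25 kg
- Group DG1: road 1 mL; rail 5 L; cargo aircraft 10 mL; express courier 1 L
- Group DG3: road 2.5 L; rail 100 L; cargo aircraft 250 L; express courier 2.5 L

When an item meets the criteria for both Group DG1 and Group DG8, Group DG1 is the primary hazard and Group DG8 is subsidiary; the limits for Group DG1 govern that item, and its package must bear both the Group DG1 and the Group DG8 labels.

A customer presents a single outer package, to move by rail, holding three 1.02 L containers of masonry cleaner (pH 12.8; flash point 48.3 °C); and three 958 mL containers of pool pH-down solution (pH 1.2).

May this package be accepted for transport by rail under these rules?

With pH 12.8 (≥ 12.5), the masonry cleaner falls in Group DG1.
pH 1.2 meets the Group DG1 criterion (Corrosive), so the pool pH-down solution is Group DG1.
Group DG1 net quantity: (three 1.02 L containers = 3.06 L) + (three 958 mL containers = 2.874 L) = 5.934 L.
That exceeds the Group DG1 rail limit of 5 L.

No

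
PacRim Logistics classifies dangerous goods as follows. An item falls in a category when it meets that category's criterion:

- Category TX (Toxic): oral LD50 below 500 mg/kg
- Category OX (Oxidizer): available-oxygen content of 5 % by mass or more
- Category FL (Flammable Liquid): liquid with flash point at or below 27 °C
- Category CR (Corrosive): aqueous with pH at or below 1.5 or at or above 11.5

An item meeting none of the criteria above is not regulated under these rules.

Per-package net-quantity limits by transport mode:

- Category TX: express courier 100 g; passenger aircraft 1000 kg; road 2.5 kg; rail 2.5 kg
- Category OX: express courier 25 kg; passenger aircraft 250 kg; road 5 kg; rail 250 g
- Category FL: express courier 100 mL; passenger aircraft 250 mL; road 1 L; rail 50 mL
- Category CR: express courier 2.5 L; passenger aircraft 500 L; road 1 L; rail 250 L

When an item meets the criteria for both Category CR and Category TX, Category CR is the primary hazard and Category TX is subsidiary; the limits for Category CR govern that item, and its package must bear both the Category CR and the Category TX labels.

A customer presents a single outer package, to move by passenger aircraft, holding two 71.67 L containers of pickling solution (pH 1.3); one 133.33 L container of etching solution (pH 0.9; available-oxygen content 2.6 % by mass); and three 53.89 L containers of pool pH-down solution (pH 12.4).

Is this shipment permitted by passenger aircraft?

The pickling solution has pH 1.3, which is ≤ 1.5, so it is Category CR (Corrosive).
Etching solution: pH 0.9 ≤ 1.5 → Category CR (Corrosive).
Pool pH-down solution: pH 12.4 ≥ 11.5 → Category CR (Corrosive).
Category CR net quantity: (two 71.67 L containers = 143.34 L) + 133.33 L + (three 53.89 L containers = 161.67 L) = 438.34 L.
That is within the Category CR passenger aircraft limit of 500 L.

Yes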